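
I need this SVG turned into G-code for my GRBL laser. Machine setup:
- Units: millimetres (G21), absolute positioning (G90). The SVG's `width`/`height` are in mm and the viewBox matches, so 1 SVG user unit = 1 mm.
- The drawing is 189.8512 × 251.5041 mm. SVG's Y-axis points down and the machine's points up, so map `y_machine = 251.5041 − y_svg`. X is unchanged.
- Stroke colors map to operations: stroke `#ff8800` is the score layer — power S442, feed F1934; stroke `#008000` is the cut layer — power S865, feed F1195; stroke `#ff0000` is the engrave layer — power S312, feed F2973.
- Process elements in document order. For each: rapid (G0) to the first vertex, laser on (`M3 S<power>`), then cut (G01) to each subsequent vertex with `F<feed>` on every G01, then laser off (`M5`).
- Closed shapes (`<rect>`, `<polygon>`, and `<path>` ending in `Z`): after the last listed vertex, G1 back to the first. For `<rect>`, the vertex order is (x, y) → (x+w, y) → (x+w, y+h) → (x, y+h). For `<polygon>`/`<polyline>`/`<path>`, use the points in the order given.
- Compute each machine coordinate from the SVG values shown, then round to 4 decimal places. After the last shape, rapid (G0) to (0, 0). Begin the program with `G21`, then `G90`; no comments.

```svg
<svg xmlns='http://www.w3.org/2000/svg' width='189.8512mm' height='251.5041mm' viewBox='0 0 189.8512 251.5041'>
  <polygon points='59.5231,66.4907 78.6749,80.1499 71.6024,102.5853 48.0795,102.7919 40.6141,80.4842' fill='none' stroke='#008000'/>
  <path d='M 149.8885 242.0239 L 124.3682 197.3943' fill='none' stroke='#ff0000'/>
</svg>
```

G21
G90
G0 X59.5231 Y185.0134
M3 S865
G01 X78.6749 Y171.3542 F1195
G01 X71.6024 Y148.9188 F1195
G01 X48.0795 Y148.7122 F1195
G01 X40.6141 Y171.0199 F1195
G01 X59.5231 Y185.0134 F1195
M5
G0 X149.8885 Y9.4802
M3 S312
G01 X124.3682 Y54.1098 F2973
M5
G0 X0.0000 Y0.0000

viewBox `0 0 189.8512 251.5041` with mm width/height → 1 unit = 1 mm. Flip: y_m = 251.5041 − y_svg.

**Shape 1** — `<polygon>` regular polygon, stroke `#008000` → cut (S865, F1195). Machine vertices: (59.5231,185.0134) → (78.6749,171.3542) → (71.6024,148.9188) → (48.0795,148.7122) → (40.6141,171.0199) → (59.5231,185.0134). Closed: final G1 returns to the first vertex.

**Shape 2** — `<path>` line segment, stroke `#ff0000` → engrave (S312, F2973). Machine vertices: (149.8885,9.4802) → (124.3682,54.1098). Open path.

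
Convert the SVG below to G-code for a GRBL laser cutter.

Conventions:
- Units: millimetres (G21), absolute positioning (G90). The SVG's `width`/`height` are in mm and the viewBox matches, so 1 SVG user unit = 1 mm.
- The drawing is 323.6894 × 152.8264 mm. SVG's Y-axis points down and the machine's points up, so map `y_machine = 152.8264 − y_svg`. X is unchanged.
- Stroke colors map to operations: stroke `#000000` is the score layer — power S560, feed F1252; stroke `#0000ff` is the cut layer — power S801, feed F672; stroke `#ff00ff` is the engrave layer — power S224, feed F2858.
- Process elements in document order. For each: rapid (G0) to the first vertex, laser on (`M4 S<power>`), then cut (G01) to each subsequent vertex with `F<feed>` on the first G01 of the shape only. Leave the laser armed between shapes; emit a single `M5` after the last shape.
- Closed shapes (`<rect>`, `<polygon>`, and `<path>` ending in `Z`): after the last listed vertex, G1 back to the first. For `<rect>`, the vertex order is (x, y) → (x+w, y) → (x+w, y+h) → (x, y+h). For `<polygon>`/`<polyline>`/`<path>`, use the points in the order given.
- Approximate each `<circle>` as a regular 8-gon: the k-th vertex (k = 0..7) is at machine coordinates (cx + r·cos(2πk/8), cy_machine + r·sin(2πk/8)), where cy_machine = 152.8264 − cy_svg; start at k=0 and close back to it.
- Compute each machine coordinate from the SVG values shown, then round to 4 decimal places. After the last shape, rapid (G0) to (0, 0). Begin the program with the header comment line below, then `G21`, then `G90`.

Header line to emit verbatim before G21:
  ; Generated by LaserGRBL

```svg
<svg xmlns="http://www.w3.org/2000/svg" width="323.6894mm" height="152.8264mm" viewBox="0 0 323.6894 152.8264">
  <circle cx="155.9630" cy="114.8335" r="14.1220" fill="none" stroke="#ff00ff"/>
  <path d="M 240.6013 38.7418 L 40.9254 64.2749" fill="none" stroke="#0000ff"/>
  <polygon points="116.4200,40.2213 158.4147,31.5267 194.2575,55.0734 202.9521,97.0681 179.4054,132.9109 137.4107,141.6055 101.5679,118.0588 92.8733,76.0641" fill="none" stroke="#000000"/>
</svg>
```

; Generated by LaserGRBL
G21
G90
G0 X170.0850 Y37.9929
M4 S224
G01 X165.9488 Y47.9787 F2858
G01 X155.9630 Y52.1149
G01 X145.9772 Y47.9787
G01 X141.8410 Y37.9929
G01 X145.9772 Y28.0071
G01 X155.9630 Y23.8709
G01 X165.9488 Y28.0071
G01 X170.0850 Y37.9929
G0 X240.6013 Y114.0846
M4 S801
G01 X40.9254 Y88.5515 F672
G0 X116.4200 Y112.6051
M4 S560
G01 X158.4147 Y121.2997 F1252
G01 X194.2575 Y97.7530
G01 X202.9521 Y55.7583
G01 X179.4054 Y19.9155
G01 X137.4107 Y11.2209
G01 X101.5679 Y34.7676
G01 X92.8733 Y76.7623
G01 X116.4200 Y112.6051
M5
G0 X0.0000 Y0.0000

Since the viewBox matches the mm dimensions, user units are millimetres directly. The only transform is the Y-flip y_m = 152.8264 − y_svg.

Shape 1 is a circle drawn with `<circle>`. Its stroke #ff00ff means engrave at S224, F2858. After flipping Y the toolpath is (170.0850,37.9929) → (165.9488,47.9787) → (155.9630,52.1149) → (145.9772,47.9787) → (141.8410,37.9929) → (145.9772,28.0071) → (155.9630,23.8709) → (165.9488,28.0071) → (170.0850,37.9929), returning to the start.

Shape 2 is a line segment drawn with `<path>`. Its stroke #0000ff means cut at S801, F672. After flipping Y the toolpath is (240.6013,114.0846) → (40.9254,88.5515).

Shape 3 is a regular polygon drawn with `<polygon>`. Its stroke #000000 means score at S560, F1252. After flipping Y the toolpath is (116.4200,112.6051) → (158.4147,121.2997) → (194.2575,97.7530) → (202.9521,55.7583) → (179.4054,19.9155) → (137.4107,11.2209) → (101.5679,34.7676) → (92.8733,76.7623) → (116.4200,112.6051), returning to the start.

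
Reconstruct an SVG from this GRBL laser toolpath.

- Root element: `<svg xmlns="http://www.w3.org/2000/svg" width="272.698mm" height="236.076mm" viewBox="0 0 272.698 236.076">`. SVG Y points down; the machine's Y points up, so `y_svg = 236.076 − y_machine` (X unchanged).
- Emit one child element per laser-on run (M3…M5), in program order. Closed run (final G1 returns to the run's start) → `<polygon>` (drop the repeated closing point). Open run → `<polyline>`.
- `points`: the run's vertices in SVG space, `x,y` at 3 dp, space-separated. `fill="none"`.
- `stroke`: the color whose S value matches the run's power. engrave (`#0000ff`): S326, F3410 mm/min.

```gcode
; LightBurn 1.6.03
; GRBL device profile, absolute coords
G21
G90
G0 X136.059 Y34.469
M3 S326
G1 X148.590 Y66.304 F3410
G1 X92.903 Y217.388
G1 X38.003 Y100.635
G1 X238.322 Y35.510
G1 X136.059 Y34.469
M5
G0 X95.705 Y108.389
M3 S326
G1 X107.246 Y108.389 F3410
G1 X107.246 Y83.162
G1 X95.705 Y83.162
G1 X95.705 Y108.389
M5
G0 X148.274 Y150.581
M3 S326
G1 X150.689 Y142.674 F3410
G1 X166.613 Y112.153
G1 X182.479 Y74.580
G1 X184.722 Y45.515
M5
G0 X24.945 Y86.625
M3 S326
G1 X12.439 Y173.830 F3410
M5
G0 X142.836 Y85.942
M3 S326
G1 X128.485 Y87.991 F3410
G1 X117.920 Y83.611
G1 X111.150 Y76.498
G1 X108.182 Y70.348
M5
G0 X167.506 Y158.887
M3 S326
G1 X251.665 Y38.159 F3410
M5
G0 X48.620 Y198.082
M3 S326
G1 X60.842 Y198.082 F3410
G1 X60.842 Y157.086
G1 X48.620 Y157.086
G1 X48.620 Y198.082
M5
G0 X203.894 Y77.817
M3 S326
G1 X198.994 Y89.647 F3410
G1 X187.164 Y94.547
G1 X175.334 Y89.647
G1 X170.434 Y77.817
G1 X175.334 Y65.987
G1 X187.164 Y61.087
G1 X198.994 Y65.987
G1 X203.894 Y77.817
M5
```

<svg xmlns="http://www.w3.org/2000/svg" width="272.698mm" height="236.076mm" viewBox="0 0 272.698 236.076">
  <polygon points="136.059,201.607 148.590,169.772 92.903,18.688 38.003,135.441 238.322,200.566" fill="none" stroke="#0000ff"/>
  <polygon points="95.705,127.687 107.246,127.687 107.246,152.914 95.705,152.914" fill="none" stroke="#0000ff"/>
  <polyline points="148.274,85.495 150.689,93.402 166.613,123.923 182.479,161.496 184.722,190.561" fill="none" stroke="#0000ff"/>
  <polyline points="24.945,149.451 12.439,62.246" fill="none" stroke="#0000ff"/>
  <polyline points="142.836,150.134 128.485,148.085 117.920,152.465 111.150,159.578 108.182,165.728" fill="none" stroke="#0000ff"/>
  <polyline points="167.506,77.189 251.665,197.917" fill="none" stroke="#0000ff"/>
  <polygon points="48.620,37.994 60.842,37.994 60.842,78.990 48.620,78.990" fill="none" stroke="#0000ff"/>
  <polygon points="203.894,158.259 198.994,146.429 187.164,141.529 175.334,146.429 170.434,158.259 175.334,170.089 187.164,174.989 198.994,170.089" fill="none" stroke="#0000ff"/>
</svg>

Each laser-on run becomes one SVG element. Flip Y back into SVG space with y_svg = 236.076 − y_machine. Every run uses S326, so all elements get stroke `#0000ff` (engrave).

Run 1: The run returns to its start, so emit a `<polygon>` with points (Y-flipped): 136.059,201.607 148.590,169.772 92.903,18.688 38.003,135.441 238.322,200.566.

Run 2: The run returns to its start, so emit a `<polygon>` with points (Y-flipped): 95.705,127.687 107.246,127.687 107.246,152.914 95.705,152.914.

Run 3: The run is open, so emit a `<polyline>` with points (Y-flipped): 148.274,85.495 150.689,93.402 166.613,123.923 182.479,161.496 184.722,190.561.

Run 4: The run is open, so emit a `<polyline>` with points (Y-flipped): 24.945,149.451 12.439,62.246.

Run 5: The run is open, so emit a `<polyline>` with points (Y-flipped): 142.836,150.134 128.485,148.085 117.920,152.465 111.150,159.578 108.182,165.728.

Run 6: The run is open, so emit a `<polyline>` with points (Y-flipped): 167.506,77.189 251.665,197.917.

Run 7: The run returns to its start, so emit a `<polygon>` with points (Y-flipped): 48.620,37.994 60.842,37.994 60.842,78.990 48.620,78.990.

Run 8: The run returns to its start, so emit a `<polygon>` with points (Y-flipped): 203.894,158.259 198.994,146.429 187.164,141.529 175.334,146.429 170.434,158.259 175.334,170.089 187.164,174.989 198.994,170.089.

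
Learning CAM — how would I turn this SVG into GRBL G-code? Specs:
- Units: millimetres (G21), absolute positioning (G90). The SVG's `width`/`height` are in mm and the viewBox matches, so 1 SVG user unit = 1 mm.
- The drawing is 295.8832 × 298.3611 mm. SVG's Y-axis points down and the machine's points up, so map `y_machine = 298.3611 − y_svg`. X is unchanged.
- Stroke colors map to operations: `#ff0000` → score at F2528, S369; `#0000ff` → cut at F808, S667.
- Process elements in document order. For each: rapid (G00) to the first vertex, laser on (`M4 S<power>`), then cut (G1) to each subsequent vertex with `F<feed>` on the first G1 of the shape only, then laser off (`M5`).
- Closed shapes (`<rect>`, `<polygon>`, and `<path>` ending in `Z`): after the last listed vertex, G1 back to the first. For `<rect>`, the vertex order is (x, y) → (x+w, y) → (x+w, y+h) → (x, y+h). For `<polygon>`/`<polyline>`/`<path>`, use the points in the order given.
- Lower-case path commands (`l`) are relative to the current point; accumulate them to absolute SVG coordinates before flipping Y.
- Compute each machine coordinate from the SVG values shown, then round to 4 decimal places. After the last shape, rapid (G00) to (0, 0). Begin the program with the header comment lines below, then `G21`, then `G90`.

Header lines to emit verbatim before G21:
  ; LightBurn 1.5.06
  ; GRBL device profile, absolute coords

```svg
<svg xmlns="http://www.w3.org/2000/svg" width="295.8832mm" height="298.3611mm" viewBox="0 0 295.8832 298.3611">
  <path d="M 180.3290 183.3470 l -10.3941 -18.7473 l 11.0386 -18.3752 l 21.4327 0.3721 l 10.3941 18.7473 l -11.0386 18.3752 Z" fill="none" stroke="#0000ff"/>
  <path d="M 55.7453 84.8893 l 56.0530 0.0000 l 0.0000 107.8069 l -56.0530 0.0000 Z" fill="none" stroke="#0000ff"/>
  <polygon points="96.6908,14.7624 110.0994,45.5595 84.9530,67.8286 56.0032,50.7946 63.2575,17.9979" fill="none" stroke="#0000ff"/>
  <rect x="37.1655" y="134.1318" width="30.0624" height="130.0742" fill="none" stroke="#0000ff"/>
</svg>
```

; LightBurn 1.5.06
; GRBL device profile, absolute coords
G21
G90
G00 X180.3290 Y115.0141
M4 S667
G1 X169.9349 Y133.7614 F808
G1 X180.9735 Y152.1366
G1 X202.4062 Y151.7645
G1 X212.8003 Y133.0172
G1 X201.7617 Y114.6420
G1 X180.3290 Y115.0141
M5
G00 X55.7453 Y213.4718
M4 S667
G1 X111.7983 Y213.4718 F808
G1 X111.7983 Y105.6649
G1 X55.7453 Y105.6649
G1 X55.7453 Y213.4718
M5
G00 X96.6908 Y283.5987
M4 S667
G1 X110.0994 Y252.8016 F808
G1 X84.9530 Y230.5325
G1 X56.0032 Y247.5665
G1 X63.2575 Y280.3632
G1 X96.6908 Y283.5987
M5
G00 X37.1655 Y164.2293
M4 S667
G1 X67.2279 Y164.2293 F808
G1 X67.2279 Y34.1551
G1 X37.1655 Y34.1551
G1 X37.1655 Y164.2293
M5
G00 X0.0000 Y0.0000

viewBox `0 0 295.8832 298.3611` with mm width/height → 1 unit = 1 mm. Flip: y_m = 298.3611 − y_svg.

**Shape 1** — `<path>` regular polygon, stroke `#0000ff` → cut (S667, F808). Machine vertices: (180.3290,115.0141) → (169.9349,133.7614) → (180.9735,152.1366) → (202.4062,151.7645) → (212.8003,133.0172) → (201.7617,114.6420) → (180.3290,115.0141). Closed: final G1 returns to the first vertex.

**Shape 2** — `<path>` rectangle, stroke `#0000ff` → cut (S667, F808). Machine vertices: (55.7453,213.4718) → (111.7983,213.4718) → (111.7983,105.6649) → (55.7453,105.6649) → (55.7453,213.4718). Closed: final G1 returns to the first vertex.

**Shape 3** — `<polygon>` regular polygon, stroke `#0000ff` → cut (S667, F808). Machine vertices: (96.6908,283.5987) → (110.0994,252.8016) → (84.9530,230.5325) → (56.0032,247.5665) → (63.2575,280.3632) → (96.6908,283.5987). Closed: final G1 returns to the first vertex.

**Shape 4** — `<rect>` rectangle, stroke `#0000ff` → cut (S667, F808). Machine vertices: (37.1655,164.2293) → (67.2279,164.2293) → (67.2279,34.1551) → (37.1655,34.1551) → (37.1655,164.2293). Closed: final G1 returns to the first vertex.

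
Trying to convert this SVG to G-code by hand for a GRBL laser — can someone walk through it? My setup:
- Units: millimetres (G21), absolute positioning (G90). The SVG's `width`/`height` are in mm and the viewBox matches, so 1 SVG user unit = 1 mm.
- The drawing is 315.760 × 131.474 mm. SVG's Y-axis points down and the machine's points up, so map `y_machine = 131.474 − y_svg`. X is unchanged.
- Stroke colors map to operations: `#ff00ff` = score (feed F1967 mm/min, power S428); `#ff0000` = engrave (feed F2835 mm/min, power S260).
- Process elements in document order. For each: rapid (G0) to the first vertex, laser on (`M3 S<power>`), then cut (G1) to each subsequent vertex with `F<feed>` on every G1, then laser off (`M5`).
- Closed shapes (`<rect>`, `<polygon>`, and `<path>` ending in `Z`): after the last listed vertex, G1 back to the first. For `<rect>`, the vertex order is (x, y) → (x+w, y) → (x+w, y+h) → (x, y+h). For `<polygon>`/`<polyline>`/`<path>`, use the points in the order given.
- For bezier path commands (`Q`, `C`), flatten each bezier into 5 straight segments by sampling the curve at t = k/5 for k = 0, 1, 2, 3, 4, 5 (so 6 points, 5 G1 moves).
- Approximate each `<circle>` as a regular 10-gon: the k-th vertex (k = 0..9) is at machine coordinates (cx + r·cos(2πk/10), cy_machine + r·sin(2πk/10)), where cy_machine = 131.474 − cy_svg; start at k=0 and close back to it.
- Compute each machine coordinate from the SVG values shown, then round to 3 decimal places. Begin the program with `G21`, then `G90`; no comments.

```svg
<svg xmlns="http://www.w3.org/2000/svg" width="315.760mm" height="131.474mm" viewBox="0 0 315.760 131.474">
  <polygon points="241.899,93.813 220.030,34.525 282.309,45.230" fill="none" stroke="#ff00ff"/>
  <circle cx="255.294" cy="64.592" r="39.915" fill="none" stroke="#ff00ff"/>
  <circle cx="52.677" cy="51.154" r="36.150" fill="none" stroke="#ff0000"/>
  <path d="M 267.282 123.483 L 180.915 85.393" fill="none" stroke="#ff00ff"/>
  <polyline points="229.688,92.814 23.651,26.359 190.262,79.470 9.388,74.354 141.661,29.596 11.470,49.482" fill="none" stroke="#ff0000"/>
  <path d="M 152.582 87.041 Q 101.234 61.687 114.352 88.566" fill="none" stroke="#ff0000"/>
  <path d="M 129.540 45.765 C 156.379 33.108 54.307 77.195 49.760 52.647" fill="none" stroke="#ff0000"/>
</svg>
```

viewBox `0 0 315.760 131.474` with mm width/height → 1 unit = 1 mm. Flip: y_m = 131.474 − y_svg.

**Shape 1** — `<polygon>` regular polygon, stroke `#ff00ff` → score (S428, F1967). Machine vertices: (241.899,37.661) → (220.030,96.949) → (282.309,86.244) → (241.899,37.661). Closed: final G1 returns to the first vertex.

**Shape 2** — `<circle>` circle, stroke `#ff00ff` → score (S428, F1967). Machine vertices: (295.209,66.882) → (287.586,90.343) → (267.628,104.843) → (242.960,104.843) → (223.002,90.343) → (215.379,66.882) → (223.002,43.421) → (242.960,28.921) → (267.628,28.921) → (287.586,43.421) → (295.209,66.882). Closed: final G1 returns to the first vertex.

**Shape 3** — `<circle>` circle, stroke `#ff0000` → engrave (S260, F2835). Machine vertices: (88.827,80.320) → (81.923,101.568) → (63.848,114.701) → (41.506,114.701) → (23.431,101.568) → (16.527,80.320) → (23.431,59.072) → (41.506,45.939) → (63.848,45.939) → (81.923,59.072) → (88.827,80.320). Closed: final G1 returns to the first vertex.

**Shape 4** — `<path>` line segment, stroke `#ff00ff` → score (S428, F1967). Machine vertices: (267.282,7.991) → (180.915,46.081). Open path.

**Shape 5** — `<polyline>` open polyline, stroke `#ff0000` → engrave (S260, F2835). Machine vertices: (229.688,38.660) → (23.651,105.115) → (190.262,52.004) → (9.388,57.120) → (141.661,101.878) → (11.470,81.992). Open path.

**Shape 6** — `<path>` quadratic bezier, stroke `#ff0000` → engrave (S260, F2835). Control points (SVG): P0=(152.582,87.041), P1=(101.234,61.687), P2=(114.352,88.566); sampled at t=k/5. Machine vertices: (152.582,44.433) → (134.621,52.485) → (121.818,56.359) → (114.172,56.054) → (111.683,51.570) → (114.352,42.908). Open path.

**Shape 7** — `<path>` cubic bezier, stroke `#ff0000` → engrave (S260, F2835). Control points (SVG): P0=(129.540,45.765), P1=(156.379,33.108), P2=(54.307,77.195), P3=(49.760,52.647); sampled at t=k/5. Machine vertices: (129.540,85.709) → (131.986,87.497) → (114.361,81.685) → (87.536,74.290) → (62.380,71.331) → (49.760,78.827). Open path.

G21
G90
G0 X241.899 Y37.661
M3 S428
G1 X220.030 Y96.949 F1967
G1 X282.309 Y86.244 F1967
G1 X241.899 Y37.661 F1967
M5
G0 X295.209 Y66.882
M3 S428
G1 X287.586 Y90.343 F1967
G1 X267.628 Y104.843 F1967
G1 X242.960 Y104.843 F1967
G1 X223.002 Y90.343 F1967
G1 X215.379 Y66.882 F1967
G1 X223.002 Y43.421 F1967
G1 X242.960 Y28.921 F1967
G1 X267.628 Y28.921 F1967
G1 X287.586 Y43.421 F1967
G1 X295.209 Y66.882 F1967
M5
G0 X88.827 Y80.320
M3 S260
G1 X81.923 Y101.568 F2835
G1 X63.848 Y114.701 F2835
G1 X41.506 Y114.701 F2835
G1 X23.431 Y101.568 F2835
G1 X16.527 Y80.320 F2835
G1 X23.431 Y59.072 F2835
G1 X41.506 Y45.939 F2835
G1 X63.848 Y45.939 F2835
G1 X81.923 Y59.072 F2835
G1 X88.827 Y80.320 F2835
M5
G0 X267.282 Y7.991
M3 S428
G1 X180.915 Y46.081 F1967
M5
G0 X229.688 Y38.660
M3 S260
G1 X23.651 Y105.115 F2835
G1 X190.262 Y52.004 F2835
G1 X9.388 Y57.120 F2835
G1 X141.661 Y101.878 F2835
G1 X11.470 Y81.992 F2835
M5
G0 X152.582 Y44.433
M3 S260
G1 X134.621 Y52.485 F2835
G1 X121.818 Y56.359 F2835
G1 X114.172 Y56.054 F2835
G1 X111.683 Y51.570 F2835
G1 X114.352 Y42.908 F2835
M5
G0 X129.540 Y85.709
M3 S260
G1 X131.986 Y87.497 F2835
G1 X114.361 Y81.685 F2835
G1 X87.536 Y74.290 F2835
G1 X62.380 Y71.331 F2835
G1 X49.760 Y78.827 F2835
M5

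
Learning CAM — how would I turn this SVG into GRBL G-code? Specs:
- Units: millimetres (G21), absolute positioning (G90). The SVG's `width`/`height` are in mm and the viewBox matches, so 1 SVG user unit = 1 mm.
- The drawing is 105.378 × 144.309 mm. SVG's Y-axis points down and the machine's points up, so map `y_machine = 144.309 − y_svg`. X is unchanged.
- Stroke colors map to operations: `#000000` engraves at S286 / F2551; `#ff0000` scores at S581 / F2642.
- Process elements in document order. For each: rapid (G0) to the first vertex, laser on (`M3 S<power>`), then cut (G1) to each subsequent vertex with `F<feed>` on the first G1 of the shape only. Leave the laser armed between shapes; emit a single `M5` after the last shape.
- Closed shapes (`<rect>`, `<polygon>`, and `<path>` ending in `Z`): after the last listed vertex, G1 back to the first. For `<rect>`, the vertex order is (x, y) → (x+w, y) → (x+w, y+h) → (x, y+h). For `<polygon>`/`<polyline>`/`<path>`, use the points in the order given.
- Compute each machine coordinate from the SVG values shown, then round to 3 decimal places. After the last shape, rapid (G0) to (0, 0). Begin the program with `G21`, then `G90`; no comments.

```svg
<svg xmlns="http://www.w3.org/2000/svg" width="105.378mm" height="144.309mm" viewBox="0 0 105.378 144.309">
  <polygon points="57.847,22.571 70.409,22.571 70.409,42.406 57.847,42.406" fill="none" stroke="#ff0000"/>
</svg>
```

Since the viewBox matches the mm dimensions, user units are millimetres directly. The only transform is the Y-flip y_m = 144.309 − y_svg.

Shape 1 is a rectangle drawn with `<polygon>`. Its stroke #ff0000 means score at S581, F2642. After flipping Y the toolpath is (57.847,121.738) → (70.409,121.738) → (70.409,101.903) → (57.847,101.903) → (57.847,121.738), returning to the start.

G21
G90
G0 X57.847 Y121.738
M3 S581
G1 X70.409 Y121.738 F2642
G1 X70.409 Y101.903
G1 X57.847 Y101.903
G1 X57.847 Y121.738
M5
G0 X0.000 Y0.000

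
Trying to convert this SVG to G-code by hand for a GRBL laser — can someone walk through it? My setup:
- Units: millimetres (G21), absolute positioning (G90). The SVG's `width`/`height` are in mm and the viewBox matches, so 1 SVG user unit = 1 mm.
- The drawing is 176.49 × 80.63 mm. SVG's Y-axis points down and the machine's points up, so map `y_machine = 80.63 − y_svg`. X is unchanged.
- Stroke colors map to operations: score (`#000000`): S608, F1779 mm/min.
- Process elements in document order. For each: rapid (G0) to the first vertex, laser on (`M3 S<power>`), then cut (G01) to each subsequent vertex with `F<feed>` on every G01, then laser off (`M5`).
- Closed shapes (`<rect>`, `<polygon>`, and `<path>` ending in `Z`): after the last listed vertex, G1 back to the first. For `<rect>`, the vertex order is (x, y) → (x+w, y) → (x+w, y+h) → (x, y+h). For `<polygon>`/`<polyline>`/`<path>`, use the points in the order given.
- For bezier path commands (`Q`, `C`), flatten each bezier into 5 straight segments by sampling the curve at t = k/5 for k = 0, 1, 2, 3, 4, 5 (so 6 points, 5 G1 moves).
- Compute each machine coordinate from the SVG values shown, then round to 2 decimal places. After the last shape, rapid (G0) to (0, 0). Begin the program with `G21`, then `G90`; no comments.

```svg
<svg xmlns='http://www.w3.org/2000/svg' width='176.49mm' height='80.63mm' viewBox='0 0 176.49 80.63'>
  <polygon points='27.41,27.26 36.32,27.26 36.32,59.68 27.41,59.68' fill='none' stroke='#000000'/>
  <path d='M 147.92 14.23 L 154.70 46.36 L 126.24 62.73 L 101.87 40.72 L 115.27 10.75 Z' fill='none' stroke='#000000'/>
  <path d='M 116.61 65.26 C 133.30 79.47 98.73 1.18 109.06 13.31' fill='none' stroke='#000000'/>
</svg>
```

viewBox `0 0 176.49 80.63` with mm width/height → 1 unit = 1 mm. Flip: y_m = 80.63 − y_svg.

**Shape 1** — `<polygon>` rectangle, stroke `#000000` → score (S608, F1779). Machine vertices: (27.41,53.37) → (36.32,53.37) → (36.32,20.95) → (27.41,20.95) → (27.41,53.37). Closed: final G1 returns to the first vertex.

**Shape 2** — `<path>` regular polygon, stroke `#000000` → score (S608, F1779). Machine vertices: (147.92,66.40) → (154.70,34.27) → (126.24,17.90) → (101.87,39.91) → (115.27,69.88) → (147.92,66.40). Closed: final G1 returns to the first vertex.

**Shape 3** — `<path>` cubic bezier, stroke `#000000` → score (S608, F1779). Control points (SVG): P0=(116.61,65.26), P1=(133.30,79.47), P2=(98.73,1.18), P3=(109.06,13.31); sampled at t=k/5. Machine vertices: (116.61,15.37) → (121.24,16.48) → (118.19,31.01) → (112.06,50.18) → (107.48,65.21) → (109.06,67.32). Open path.

G21
G90
G0 X27.41 Y53.37
M3 S608
G01 X36.32 Y53.37 F1779
G01 X36.32 Y20.95 F1779
G01 X27.41 Y20.95 F1779
G01 X27.41 Y53.37 F1779
M5
G0 X147.92 Y66.40
M3 S608
G01 X154.70 Y34.27 F1779
G01 X126.24 Y17.90 F1779
G01 X101.87 Y39.91 F1779
G01 X115.27 Y69.88 F1779
G01 X147.92 Y66.40 F1779
M5
G0 X116.61 Y15.37
M3 S608
G01 X121.24 Y16.48 F1779
G01 X118.19 Y31.01 F1779
G01 X112.06 Y50.18 F1779
G01 X107.48 Y65.21 F1779
G01 X109.06 Y67.32 F1779
M5
G0 X0.00 Y0.00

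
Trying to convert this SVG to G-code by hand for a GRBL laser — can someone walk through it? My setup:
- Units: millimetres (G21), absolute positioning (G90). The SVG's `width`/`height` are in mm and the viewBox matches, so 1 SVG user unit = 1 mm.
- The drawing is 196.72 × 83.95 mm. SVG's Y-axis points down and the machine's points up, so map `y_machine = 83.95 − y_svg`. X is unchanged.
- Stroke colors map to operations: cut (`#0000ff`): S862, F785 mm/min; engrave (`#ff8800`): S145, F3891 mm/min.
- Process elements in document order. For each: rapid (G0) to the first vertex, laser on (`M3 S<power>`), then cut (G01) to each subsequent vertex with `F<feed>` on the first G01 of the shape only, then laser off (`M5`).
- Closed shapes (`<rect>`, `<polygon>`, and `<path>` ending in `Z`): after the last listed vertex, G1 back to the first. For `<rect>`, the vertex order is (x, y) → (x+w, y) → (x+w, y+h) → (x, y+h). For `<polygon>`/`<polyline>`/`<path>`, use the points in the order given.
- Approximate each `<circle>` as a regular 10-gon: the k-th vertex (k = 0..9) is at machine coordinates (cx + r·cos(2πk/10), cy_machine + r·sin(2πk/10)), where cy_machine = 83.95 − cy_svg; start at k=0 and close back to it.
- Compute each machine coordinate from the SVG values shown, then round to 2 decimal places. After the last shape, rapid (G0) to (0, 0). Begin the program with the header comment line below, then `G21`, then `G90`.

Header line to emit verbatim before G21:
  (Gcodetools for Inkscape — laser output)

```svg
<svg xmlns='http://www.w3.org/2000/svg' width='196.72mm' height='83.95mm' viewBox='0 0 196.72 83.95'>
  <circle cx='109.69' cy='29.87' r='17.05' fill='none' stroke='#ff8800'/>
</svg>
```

1 u = 1 mm; y_m = 83.95 − y.

[1] `<circle>` circle, #ff8800→engrave S145 F3891: (126.74,54.08) → (123.48,64.10) → (114.96,70.30) → (104.42,70.30) → (95.90,64.10) → (92.64,54.08) → (95.90,44.06) → (104.42,37.86) → (114.96,37.86) → (123.48,44.06) → (126.74,54.08) (closed)

(Gcodetools for Inkscape — laser output)
G21
G90
G0 X126.74 Y54.08
M3 S145
G01 X123.48 Y64.10 F3891
G01 X114.96 Y70.30
G01 X104.42 Y70.30
G01 X95.90 Y64.10
G01 X92.64 Y54.08
G01 X95.90 Y44.06
G01 X104.42 Y37.86
G01 X114.96 Y37.86
G01 X123.48 Y44.06
G01 X126.74 Y54.08
M5
G0 X0.00 Y0.00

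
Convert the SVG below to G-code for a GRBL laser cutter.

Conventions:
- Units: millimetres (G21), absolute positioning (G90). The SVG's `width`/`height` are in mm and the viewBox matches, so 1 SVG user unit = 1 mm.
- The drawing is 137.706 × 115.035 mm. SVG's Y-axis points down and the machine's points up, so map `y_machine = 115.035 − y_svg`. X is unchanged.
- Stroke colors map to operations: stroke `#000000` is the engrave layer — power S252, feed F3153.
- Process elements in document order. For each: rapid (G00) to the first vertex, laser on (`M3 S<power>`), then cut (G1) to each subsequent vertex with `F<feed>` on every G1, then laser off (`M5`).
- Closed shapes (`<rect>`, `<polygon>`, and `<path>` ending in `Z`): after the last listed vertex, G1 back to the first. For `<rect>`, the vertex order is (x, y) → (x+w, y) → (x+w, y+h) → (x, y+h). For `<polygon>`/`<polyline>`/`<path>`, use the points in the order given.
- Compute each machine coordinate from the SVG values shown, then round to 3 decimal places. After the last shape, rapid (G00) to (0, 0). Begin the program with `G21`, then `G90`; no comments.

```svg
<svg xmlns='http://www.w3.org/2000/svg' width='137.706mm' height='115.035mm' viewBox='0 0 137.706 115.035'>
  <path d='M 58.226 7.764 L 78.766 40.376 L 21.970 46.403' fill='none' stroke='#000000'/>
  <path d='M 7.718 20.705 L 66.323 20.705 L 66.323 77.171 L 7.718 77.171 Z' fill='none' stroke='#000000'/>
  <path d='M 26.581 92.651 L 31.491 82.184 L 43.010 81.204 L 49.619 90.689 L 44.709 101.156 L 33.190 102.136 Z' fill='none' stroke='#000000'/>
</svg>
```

G21
G90
G00 X58.226 Y107.271
M3 S252
G1 X78.766 Y74.659 F3153
G1 X21.970 Y68.632 F3153
M5
G00 X7.718 Y94.330
M3 S252
G1 X66.323 Y94.330 F3153
G1 X66.323 Y37.864 F3153
G1 X7.718 Y37.864 F3153
G1 X7.718 Y94.330 F3153
M5
G00 X26.581 Y22.384
M3 S252
G1 X31.491 Y32.851 F3153
G1 X43.010 Y33.831 F3153
G1 X49.619 Y24.346 F3153
G1 X44.709 Y13.879 F3153
G1 X33.190 Y12.899 F3153
G1 X26.581 Y22.384 F3153
M5
G00 X0.000 Y0.000

Since the viewBox matches the mm dimensions, user units are millimetres directly. The only transform is the Y-flip y_m = 115.035 − y_svg.

Shape 1 is a open polyline drawn with `<path>`. Its stroke #000000 means engrave at S252, F3153. After flipping Y the toolpath is (58.226,107.271) → (78.766,74.659) → (21.970,68.632).

Shape 2 is a rectangle drawn with `<path>`. Its stroke #000000 means engrave at S252, F3153. After flipping Y the toolpath is (7.718,94.330) → (66.323,94.330) → (66.323,37.864) → (7.718,37.864) → (7.718,94.330), returning to the start.

Shape 3 is a regular polygon drawn with `<path>`. Its stroke #000000 means engrave at S252, F3153. After flipping Y the toolpath is (26.581,22.384) → (31.491,32.851) → (43.010,33.831) → (49.619,24.346) → (44.709,13.879) → (33.190,12.899) → (26.581,22.384), returning to the start.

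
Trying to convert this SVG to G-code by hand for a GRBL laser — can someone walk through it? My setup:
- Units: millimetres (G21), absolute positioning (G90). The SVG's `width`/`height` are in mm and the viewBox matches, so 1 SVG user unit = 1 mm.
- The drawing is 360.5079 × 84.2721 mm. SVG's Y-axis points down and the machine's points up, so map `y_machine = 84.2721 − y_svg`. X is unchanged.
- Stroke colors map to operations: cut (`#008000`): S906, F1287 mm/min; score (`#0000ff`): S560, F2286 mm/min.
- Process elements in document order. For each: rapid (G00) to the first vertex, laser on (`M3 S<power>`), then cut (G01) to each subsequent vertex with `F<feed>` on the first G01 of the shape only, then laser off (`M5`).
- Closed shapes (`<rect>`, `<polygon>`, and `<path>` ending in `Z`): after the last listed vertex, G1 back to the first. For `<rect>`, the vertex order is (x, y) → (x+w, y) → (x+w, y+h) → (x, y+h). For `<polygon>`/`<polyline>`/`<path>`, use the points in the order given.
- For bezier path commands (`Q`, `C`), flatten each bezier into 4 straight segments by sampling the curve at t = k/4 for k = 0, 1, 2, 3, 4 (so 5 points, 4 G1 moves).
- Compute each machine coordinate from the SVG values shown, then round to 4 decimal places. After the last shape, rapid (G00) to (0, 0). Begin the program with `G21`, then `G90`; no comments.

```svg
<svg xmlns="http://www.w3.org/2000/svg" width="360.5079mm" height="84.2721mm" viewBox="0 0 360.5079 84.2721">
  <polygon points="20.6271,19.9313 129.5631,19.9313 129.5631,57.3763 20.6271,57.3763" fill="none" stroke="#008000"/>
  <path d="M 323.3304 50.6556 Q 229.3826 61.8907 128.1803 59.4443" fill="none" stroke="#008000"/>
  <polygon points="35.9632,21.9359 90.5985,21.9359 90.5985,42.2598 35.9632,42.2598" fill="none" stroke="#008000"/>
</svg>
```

G21
G90
G00 X20.6271 Y64.3408
M3 S906
G01 X129.5631 Y64.3408 F1287
G01 X129.5631 Y26.8958
G01 X20.6271 Y26.8958
G01 X20.6271 Y64.3408
M5
G00 X323.3304 Y33.6165
M3 S906
G01 X275.9031 Y28.8540 F1287
G01 X227.5690 Y25.8018
G01 X178.3280 Y24.4597
G01 X128.1803 Y24.8278
M5
G00 X35.9632 Y62.3362
M3 S906
G01 X90.5985 Y62.3362 F1287
G01 X90.5985 Y42.0123
G01 X35.9632 Y42.0123
G01 X35.9632 Y62.3362
M5
G00 X0.0000 Y0.0000

Since the viewBox matches the mm dimensions, user units are millimetres directly. The only transform is the Y-flip y_m = 84.2721 − y_svg.

Shape 1 is a rectangle drawn with `<polygon>`. Its stroke #008000 means cut at S906, F1287. After flipping Y the toolpath is (20.6271,64.3408) → (129.5631,64.3408) → (129.5631,26.8958) → (20.6271,26.8958) → (20.6271,64.3408), returning to the start.

Shape 2 is a quadratic bezier drawn with `<path>`. Its stroke #008000 means cut at S906, F1287. After flipping Y the toolpath is (323.3304,33.6165) → (275.9031,28.8540) → (227.5690,25.8018) → (178.3280,24.4597) → (128.1803,24.8278).

Shape 3 is a rectangle drawn with `<polygon>`. Its stroke #008000 means cut at S906, F1287. After flipping Y the toolpath is (35.9632,62.3362) → (90.5985,62.3362) → (90.5985,42.0123) → (35.9632,42.0123) → (35.9632,62.3362), returning to the start.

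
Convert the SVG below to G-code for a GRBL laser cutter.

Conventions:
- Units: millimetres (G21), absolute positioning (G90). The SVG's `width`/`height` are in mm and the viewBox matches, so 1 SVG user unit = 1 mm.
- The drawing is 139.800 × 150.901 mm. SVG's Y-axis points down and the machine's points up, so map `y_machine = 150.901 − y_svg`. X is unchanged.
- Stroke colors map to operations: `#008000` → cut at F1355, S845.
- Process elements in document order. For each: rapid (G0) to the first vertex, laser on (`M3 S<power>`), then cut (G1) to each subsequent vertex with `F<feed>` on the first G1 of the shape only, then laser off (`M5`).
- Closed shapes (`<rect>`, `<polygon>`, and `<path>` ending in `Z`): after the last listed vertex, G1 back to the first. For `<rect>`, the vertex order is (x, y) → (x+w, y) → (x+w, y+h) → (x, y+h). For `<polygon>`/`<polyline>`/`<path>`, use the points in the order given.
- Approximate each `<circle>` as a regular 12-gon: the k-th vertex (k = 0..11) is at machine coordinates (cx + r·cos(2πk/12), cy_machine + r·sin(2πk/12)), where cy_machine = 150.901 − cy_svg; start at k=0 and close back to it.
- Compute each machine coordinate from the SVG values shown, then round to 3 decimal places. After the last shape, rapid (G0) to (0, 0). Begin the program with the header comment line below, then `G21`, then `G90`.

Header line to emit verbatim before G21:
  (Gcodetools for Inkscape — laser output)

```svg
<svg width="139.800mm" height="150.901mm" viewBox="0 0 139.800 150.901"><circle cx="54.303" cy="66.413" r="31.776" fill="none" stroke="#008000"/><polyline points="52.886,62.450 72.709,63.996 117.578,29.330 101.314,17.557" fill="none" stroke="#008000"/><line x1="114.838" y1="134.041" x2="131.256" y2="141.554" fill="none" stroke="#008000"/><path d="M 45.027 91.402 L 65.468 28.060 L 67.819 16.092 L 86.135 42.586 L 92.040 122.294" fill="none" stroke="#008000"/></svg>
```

Since the viewBox matches the mm dimensions, user units are millimetres directly. The only transform is the Y-flip y_m = 150.901 − y_svg.

Shape 1 is a circle drawn with `<circle>`. Its stroke #008000 means cut at S845, F1355. After flipping Y the toolpath is (86.079,84.488) → (81.822,100.376) → (70.191,112.007) → (54.303,116.264) → (38.415,112.007) → (26.784,100.376) → (22.527,84.488) → (26.784,68.600) → (38.415,56.969) → (54.303,52.712) → (70.191,56.969) → (81.822,68.600) → (86.079,84.488), returning to the start.

Shape 2 is a open polyline drawn with `<polyline>`. Its stroke #008000 means cut at S845, F1355. After flipping Y the toolpath is (52.886,88.451) → (72.709,86.905) → (117.578,121.571) → (101.314,133.344).

Shape 3 is a line segment drawn with `<line>`. Its stroke #008000 means cut at S845, F1355. After flipping Y the toolpath is (114.838,16.860) → (131.256,9.347).

Shape 4 is a open polyline drawn with `<path>`. Its stroke #008000 means cut at S845, F1355. After flipping Y the toolpath is (45.027,59.499) → (65.468,122.841) → (67.819,134.809) → (86.135,108.315) → (92.040,28.607).

(Gcodetools for Inkscape — laser output)
G21
G90
G0 X86.079 Y84.488
M3 S845
G1 X81.822 Y100.376 F1355
G1 X70.191 Y112.007
G1 X54.303 Y116.264
G1 X38.415 Y112.007
G1 X26.784 Y100.376
G1 X22.527 Y84.488
G1 X26.784 Y68.600
G1 X38.415 Y56.969
G1 X54.303 Y52.712
G1 X70.191 Y56.969
G1 X81.822 Y68.600
G1 X86.079 Y84.488
M5
G0 X52.886 Y88.451
M3 S845
G1 X72.709 Y86.905 F1355
G1 X117.578 Y121.571
G1 X101.314 Y133.344
M5
G0 X114.838 Y16.860
M3 S845
G1 X131.256 Y9.347 F1355
M5
G0 X45.027 Y59.499
M3 S845
G1 X65.468 Y122.841 F1355
G1 X67.819 Y134.809
G1 X86.135 Y108.315
G1 X92.040 Y28.607
M5
G0 X0.000 Y0.000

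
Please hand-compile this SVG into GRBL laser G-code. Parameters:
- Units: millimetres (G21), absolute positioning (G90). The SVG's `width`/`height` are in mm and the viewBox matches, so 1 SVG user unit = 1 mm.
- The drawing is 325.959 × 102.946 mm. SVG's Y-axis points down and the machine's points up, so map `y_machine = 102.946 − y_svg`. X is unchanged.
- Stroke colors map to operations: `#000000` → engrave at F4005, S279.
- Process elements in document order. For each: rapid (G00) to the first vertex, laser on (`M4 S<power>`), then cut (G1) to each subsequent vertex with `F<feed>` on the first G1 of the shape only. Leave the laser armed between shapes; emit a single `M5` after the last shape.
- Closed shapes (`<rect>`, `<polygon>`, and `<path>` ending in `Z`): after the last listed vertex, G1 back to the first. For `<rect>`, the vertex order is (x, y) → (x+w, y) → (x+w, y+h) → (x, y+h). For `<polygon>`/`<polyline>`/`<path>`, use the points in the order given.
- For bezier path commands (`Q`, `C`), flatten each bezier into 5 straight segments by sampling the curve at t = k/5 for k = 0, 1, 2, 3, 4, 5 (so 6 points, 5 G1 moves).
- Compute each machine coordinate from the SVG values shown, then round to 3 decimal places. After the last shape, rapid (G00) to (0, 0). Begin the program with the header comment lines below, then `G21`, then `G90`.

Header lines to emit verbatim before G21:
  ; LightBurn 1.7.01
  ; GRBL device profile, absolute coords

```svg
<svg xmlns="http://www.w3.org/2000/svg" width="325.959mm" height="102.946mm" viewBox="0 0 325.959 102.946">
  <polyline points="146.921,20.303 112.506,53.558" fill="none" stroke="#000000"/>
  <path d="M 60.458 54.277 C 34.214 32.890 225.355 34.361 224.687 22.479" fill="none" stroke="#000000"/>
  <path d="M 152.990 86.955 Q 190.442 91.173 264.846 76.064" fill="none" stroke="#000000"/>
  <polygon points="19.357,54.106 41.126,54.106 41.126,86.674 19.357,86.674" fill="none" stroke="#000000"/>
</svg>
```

1 u = 1 mm; y_m = 102.946 − y.

[1] `<polyline>` line segment, #000000→engrave S279 F4005: (146.921,82.643) → (112.506,49.388)

[2] `<path>` cubic bezier, #000000→engrave S279 F4005: (60.458,48.669) → (67.524,59.048) → (107.122,65.679) → (159.609,70.301) → (205.344,74.650) → (224.687,80.467)

[3] `<path>` quadratic bezier, #000000→engrave S279 F4005: (152.990,15.991) → (169.449,15.077) → (188.864,15.709) → (211.235,17.887) → (236.562,21.611) → (264.846,26.882)

[4] `<polygon>` rectangle, #000000→engrave S279 F4005: (19.357,48.840) → (41.126,48.840) → (41.126,16.272) → (19.357,16.272) → (19.357,48.840) (closed)

; LightBurn 1.7.01
; GRBL device profile, absolute coords
G21
G90
G00 X146.921 Y82.643
M4 S279
G1 X112.506 Y49.388 F4005
G00 X60.458 Y48.669
M4 S279
G1 X67.524 Y59.048 F4005
G1 X107.122 Y65.679
G1 X159.609 Y70.301
G1 X205.344 Y74.650
G1 X224.687 Y80.467
G00 X152.990 Y15.991
M4 S279
G1 X169.449 Y15.077 F4005
G1 X188.864 Y15.709
G1 X211.235 Y17.887
G1 X236.562 Y21.611
G1 X264.846 Y26.882
G00 X19.357 Y48.840
M4 S279
G1 X41.126 Y48.840 F4005
G1 X41.126 Y16.272
G1 X19.357 Y16.272
G1 X19.357 Y48.840
M5
G00 X0.000 Y0.000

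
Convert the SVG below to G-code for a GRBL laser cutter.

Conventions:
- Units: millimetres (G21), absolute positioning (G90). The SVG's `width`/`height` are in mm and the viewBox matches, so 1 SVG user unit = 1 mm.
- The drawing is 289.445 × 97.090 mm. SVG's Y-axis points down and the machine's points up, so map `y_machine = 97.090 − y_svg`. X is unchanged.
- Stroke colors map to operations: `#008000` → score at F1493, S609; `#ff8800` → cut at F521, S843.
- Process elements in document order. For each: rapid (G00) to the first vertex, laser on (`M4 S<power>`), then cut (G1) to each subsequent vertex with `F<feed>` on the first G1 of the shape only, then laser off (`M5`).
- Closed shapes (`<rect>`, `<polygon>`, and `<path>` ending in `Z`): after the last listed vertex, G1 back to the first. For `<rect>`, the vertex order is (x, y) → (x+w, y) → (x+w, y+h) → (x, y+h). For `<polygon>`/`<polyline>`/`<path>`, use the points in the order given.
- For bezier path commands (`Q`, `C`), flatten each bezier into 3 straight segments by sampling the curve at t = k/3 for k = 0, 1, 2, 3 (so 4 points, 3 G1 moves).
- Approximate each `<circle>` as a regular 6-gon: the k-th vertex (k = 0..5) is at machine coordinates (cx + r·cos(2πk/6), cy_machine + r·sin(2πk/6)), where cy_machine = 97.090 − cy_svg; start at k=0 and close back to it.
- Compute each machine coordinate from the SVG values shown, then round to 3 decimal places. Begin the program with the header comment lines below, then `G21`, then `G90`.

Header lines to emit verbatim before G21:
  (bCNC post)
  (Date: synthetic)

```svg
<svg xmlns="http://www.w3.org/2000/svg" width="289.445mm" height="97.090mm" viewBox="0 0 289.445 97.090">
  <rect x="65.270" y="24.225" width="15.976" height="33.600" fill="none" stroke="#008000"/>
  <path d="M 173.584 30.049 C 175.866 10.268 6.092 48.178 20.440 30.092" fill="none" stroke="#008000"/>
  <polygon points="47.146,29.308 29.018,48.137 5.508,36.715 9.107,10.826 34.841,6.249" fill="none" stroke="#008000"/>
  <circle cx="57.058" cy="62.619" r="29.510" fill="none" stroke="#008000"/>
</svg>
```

(bCNC post)
(Date: synthetic)
G21
G90
G00 X65.270 Y72.865
M4 S609
G1 X81.246 Y72.865 F1493
G1 X81.246 Y39.265
G1 X65.270 Y39.265
G1 X65.270 Y72.865
M5
G00 X173.584 Y67.041
M4 S609
G1 X131.706 Y71.802 F1493
G1 X54.274 Y63.367
G1 X20.440 Y66.998
M5
G00 X47.146 Y67.782
M4 S609
G1 X29.018 Y48.953 F1493
G1 X5.508 Y60.375
G1 X9.107 Y86.264
G1 X34.841 Y90.841
G1 X47.146 Y67.782
M5
G00 X86.568 Y34.471
M4 S609
G1 X71.813 Y60.027 F1493
G1 X42.303 Y60.027
G1 X27.548 Y34.471
G1 X42.303 Y8.915
G1 X71.813 Y8.915
G1 X86.568 Y34.471
M5

Since the viewBox matches the mm dimensions, user units are millimetres directly. The only transform is the Y-flip y_m = 97.090 − y_svg.

Shape 1 is a rectangle drawn with `<rect>`. Its stroke #008000 means score at S609, F1493. After flipping Y the toolpath is (65.270,72.865) → (81.246,72.865) → (81.246,39.265) → (65.270,39.265) → (65.270,72.865), returning to the start.

Shape 2 is a cubic bezier drawn with `<path>`. Its stroke #008000 means score at S609, F1493. After flipping Y the toolpath is (173.584,67.041) → (131.706,71.802) → (54.274,63.367) → (20.440,66.998).

Shape 3 is a regular polygon drawn with `<polygon>`. Its stroke #008000 means score at S609, F1493. After flipping Y the toolpath is (47.146,67.782) → (29.018,48.953) → (5.508,60.375) → (9.107,86.264) → (34.841,90.841) → (47.146,67.782), returning to the start.

Shape 4 is a circle drawn with `<circle>`. Its stroke #008000 means score at S609, F1493. After flipping Y the toolpath is (86.568,34.471) → (71.813,60.027) → (42.303,60.027) → (27.548,34.471) → (42.303,8.915) → (71.813,8.915) → (86.568,34.471), returning to the start.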